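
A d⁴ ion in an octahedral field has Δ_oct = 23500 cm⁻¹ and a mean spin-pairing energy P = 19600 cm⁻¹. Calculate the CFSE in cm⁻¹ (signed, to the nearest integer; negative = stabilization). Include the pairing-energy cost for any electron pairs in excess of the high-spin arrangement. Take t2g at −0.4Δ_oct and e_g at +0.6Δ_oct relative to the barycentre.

-18000

Since Δ_oct = 23500 cm⁻¹ > P = 19600 cm⁻¹, the complex adopts the low-spin configuration.
Configuration: t2g^4 e_g^0.
Orbital CFSE = -1.6Δ_oct = -1.6 × 23500 = -37600 cm⁻¹.
Excess pairs vs high-spin: 1 − 0 = 1; pairing cost = +19600 cm⁻¹.
Net CFSE = -37600 + 19600 = -18000 cm⁻¹.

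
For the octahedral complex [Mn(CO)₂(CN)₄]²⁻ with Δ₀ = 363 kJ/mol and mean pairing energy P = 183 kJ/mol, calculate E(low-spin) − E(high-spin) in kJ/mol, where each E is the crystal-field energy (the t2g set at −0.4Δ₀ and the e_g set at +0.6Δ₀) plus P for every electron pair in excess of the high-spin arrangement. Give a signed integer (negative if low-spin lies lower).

-360

Ligand charges: 2×(+0) from CO and 4×(-1) from CN⁻ sum to -4; with overall charge -2, Mn is +2.
Mn²⁺: group 7, so d-count = 7 − 2 = 5.
High-spin: t2g^3 e_g^2, CFSE = 0.0Δ₀ = 0 kJ/mol.
Low-spin t2g^5 e_g^0 gives -2.0Δ₀ = -726 kJ/mol, but forming 2 extra pairs costs 2P = 366 kJ/mol, so E(LS) = -726 + 366 = -360 kJ/mol.
E(LS) − E(HS) = -360 − (0) = -360 kJ/mol.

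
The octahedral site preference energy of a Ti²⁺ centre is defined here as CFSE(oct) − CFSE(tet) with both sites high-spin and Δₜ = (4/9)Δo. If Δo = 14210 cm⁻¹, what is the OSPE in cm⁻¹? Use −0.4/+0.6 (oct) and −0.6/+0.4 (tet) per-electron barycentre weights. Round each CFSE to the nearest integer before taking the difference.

-3789

Ti is in group 4, so Ti²⁺ is d² (4 − 2 = 2).
In an octahedral site d² (HS) is t2g^2 e_g^0, giving CFSE(oct) = -0.8Δo = -11368 cm⁻¹.
Tetrahedral: e^2 t2^0, CFSE = 2(−0.6) + 0(+0.4) = -1.2Δₜ = -1.2 × (4/9) × 14210 = -7579 cm⁻¹.
OSPE = CFSE(oct) − CFSE(tet) = -11368 − (-7579) = -3789 cm⁻¹.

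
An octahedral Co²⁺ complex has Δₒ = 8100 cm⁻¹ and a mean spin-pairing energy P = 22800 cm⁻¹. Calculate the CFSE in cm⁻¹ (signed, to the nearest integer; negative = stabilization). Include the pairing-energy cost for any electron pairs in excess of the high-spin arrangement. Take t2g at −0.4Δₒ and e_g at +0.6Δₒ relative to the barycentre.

-6480

Co is in group 9, so Co²⁺ is d⁷ (9 − 2 = 7).
With Δₒ < P the complex is high-spin.
Configuration: t2g^5 e_g^2.
Orbital CFSE = -0.8Δₒ = -0.8 × 8100 = -6480 cm⁻¹.
High-spin has no excess pairs, so no pairing correction applies.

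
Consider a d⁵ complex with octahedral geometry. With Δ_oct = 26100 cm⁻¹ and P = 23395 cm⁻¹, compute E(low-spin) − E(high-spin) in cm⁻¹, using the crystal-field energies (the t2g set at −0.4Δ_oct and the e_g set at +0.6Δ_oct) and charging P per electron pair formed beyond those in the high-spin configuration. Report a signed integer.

-5410

High-spin d⁵ fills as t2g^3 e_g^2 with CFSE 3(−0.4) + 2(+0.6) = 0.0Δ_oct = 0 cm⁻¹.
Low-spin t2g^5 e_g^0 gives -2.0Δ_oct = -52200 cm⁻¹, but forming 2 extra pairs costs 2P = 46790 cm⁻¹, so E(LS) = -52200 + 46790 = -5410 cm⁻¹.
E(LS) − E(HS) = -5410 − (0) = -5410 cm⁻¹.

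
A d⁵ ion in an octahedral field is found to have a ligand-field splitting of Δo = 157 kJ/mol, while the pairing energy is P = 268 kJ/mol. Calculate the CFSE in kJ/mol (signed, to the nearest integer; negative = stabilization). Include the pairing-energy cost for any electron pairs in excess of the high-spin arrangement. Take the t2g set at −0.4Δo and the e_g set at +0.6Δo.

Since Δo = 157 kJ/mol < P = 268 kJ/mol, the complex adopts the high-spin configuration.
That gives t2g^3 e_g^2.
Orbital CFSE = 0.0Δo = 0.0 × 157 = 0 kJ/mol.
High-spin has no excess pairs, so no pairing correction applies.

0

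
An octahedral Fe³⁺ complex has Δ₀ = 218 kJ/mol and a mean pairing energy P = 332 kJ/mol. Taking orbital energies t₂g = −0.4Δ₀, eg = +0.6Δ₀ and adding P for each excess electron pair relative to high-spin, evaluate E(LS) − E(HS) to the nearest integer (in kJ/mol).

228

Group 8 minus oxidation state +3 gives a d⁵ configuration for Fe³⁺.
High-spin: t₂g³ eg², CFSE = 0.0Δ₀ = 0 kJ/mol.
For low-spin the configuration is t₂g⁵ eg⁰: orbital energy -2.0 × 218 = -436 kJ/mol, and 2 additional pairs relative to high-spin add 664 kJ/mol, giving 228 kJ/mol.
The difference is 228 − (0) = 228 kJ/mol, so high-spin lies lower.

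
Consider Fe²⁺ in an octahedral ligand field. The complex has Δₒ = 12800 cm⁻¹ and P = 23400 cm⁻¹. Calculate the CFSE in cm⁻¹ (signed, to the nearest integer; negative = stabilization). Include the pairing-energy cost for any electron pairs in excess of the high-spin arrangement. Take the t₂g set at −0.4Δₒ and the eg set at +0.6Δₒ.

Fe sits in group 8; removing 2 electrons leaves Fe²⁺ with 8 − 2 = 6 d electrons.
With Δₒ < P the complex is high-spin.
Configuration: t₂g⁴ eg².
Orbital CFSE = -0.4Δₒ = -0.4 × 12800 = -5120 cm⁻¹.
High-spin has no excess pairs, so no pairing correction applies.

-5120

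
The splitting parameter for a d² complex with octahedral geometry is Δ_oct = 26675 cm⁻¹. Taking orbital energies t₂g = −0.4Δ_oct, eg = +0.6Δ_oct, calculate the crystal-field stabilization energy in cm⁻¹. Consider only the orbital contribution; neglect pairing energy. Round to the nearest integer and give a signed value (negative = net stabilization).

Configuration: t₂g² eg⁰.
The orbital stabilization is -0.8Δ_oct = -0.8 × 26675 = -21340 cm⁻¹.

-21340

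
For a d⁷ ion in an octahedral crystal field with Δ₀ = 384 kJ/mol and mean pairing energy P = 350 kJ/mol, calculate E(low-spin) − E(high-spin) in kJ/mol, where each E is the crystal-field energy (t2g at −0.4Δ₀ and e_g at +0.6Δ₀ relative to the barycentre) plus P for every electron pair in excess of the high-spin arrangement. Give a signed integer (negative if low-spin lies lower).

High-spin: t2g^5 e_g^2, CFSE = -0.8Δ₀ = -307 kJ/mol.
Low-spin t2g^6 e_g^1 gives -1.8Δ₀ = -691 kJ/mol, but forming 1 extra pair costs 1P = 350 kJ/mol, so E(LS) = -691 + 350 = -341 kJ/mol.
E(LS) − E(HS) = -341 − (-307) = -34 kJ/mol.

-34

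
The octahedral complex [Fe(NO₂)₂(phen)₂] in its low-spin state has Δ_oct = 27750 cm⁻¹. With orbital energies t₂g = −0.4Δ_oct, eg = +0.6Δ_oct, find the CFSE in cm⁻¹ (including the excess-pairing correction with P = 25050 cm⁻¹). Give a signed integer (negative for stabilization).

-16500

Ligand charges: 2×(-1) from NO₂⁻ and 2×(+0) from phen sum to -2; with overall charge +0, Fe is +2.
Fe²⁺: group 8, so d-count = 8 − 2 = 6.
The d⁶ electrons fill as t₂g⁶ eg⁰.
CFSE(orbital) = 6×(-0.4Δ_oct) + 0×(0.6Δ_oct) = -2.4Δ_oct; with Δ_oct = 27750 cm⁻¹ that is -66600 cm⁻¹.
Pairing penalty: 3 pairs vs 1 in the high-spin reference → 2 extra × P = 50100 cm⁻¹.
Net CFSE = -66600 + 50100 = -16500 cm⁻¹.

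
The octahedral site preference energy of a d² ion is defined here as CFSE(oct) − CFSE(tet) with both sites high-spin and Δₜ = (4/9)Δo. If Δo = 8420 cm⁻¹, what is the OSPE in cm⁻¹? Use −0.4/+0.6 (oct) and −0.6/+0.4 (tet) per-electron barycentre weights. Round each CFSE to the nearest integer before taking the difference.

In an octahedral site d² (HS) is t₂g² eg⁰, giving CFSE(oct) = -0.8Δo = -6736 cm⁻¹.
In a tetrahedral site the filling is e² t₂⁰: CFSE(tet) = -1.2Δₜ = -1.2 × (4/9)(8420) = -4491 cm⁻¹.
OSPE = CFSE(oct) − CFSE(tet) = -6736 − (-4491) = -2245 cm⁻¹.

-2245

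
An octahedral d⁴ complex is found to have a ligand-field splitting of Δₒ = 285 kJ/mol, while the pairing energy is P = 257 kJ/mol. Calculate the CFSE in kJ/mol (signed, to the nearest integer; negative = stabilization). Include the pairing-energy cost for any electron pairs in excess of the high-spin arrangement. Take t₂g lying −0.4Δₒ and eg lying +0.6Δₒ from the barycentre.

-199

With Δₒ > P the complex is low-spin.
Configuration: t₂g⁴ eg⁰.
Orbital CFSE = -1.6Δₒ = -1.6 × 285 = -456 kJ/mol.
Excess pairs vs high-spin: 1 − 0 = 1; pairing cost = +257 kJ/mol.
Net CFSE = -456 + 257 = -199 kJ/mol.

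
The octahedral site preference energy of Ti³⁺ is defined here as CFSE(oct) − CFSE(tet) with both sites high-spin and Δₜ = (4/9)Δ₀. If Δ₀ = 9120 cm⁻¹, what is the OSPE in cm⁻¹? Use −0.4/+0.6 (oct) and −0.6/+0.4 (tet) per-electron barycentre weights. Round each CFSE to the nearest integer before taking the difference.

Ti³⁺: group 4, so d-count = 4 − 3 = 1.
In an octahedral site d¹ (HS) is t₂g¹ eg⁰, giving CFSE(oct) = -0.4Δ₀ = -3648 cm⁻¹.
In a tetrahedral site the filling is e¹ t₂⁰: CFSE(tet) = -0.6Δₜ = -0.6 × (4/9)(9120) = -2432 cm⁻¹.
OSPE = CFSE(oct) − CFSE(tet) = -3648 − (-2432) = -1216 cm⁻¹.

-1216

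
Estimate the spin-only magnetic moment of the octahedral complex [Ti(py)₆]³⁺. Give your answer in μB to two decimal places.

py is neutral, so the +3 overall charge sits on Ti: oxidation state +3.
Ti sits in group 4; removing 3 electrons leaves Ti³⁺ with 4 − 3 = 1 d electrons.
Configuration: t2g^1 e_g^0 → 1 unpaired electron.
μ(spin-only) = √[1(1+2)] = √3 ≈ 1.73 μB.

1.73 μB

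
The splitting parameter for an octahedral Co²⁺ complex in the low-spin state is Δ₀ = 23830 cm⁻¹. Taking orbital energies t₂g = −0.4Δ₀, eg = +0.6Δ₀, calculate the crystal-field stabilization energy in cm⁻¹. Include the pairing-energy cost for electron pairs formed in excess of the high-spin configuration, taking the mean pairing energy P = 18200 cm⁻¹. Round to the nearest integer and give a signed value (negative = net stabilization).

Group 9 minus oxidation state +2 gives a d⁷ configuration for Co²⁺.
Configuration: t₂g⁶ eg¹.
Orbital CFSE = 6(-0.4) + 1(0.6) = -1.8Δ₀ = -1.8 × 23830 = -42894 cm⁻¹.
High-spin d⁷ would be t₂g⁵ eg² with 2 pairs; low-spin has 3, so 1 excess pair costs +1P = +18200 cm⁻¹.
Overall CFSE = -42894 + 18200 = -24694 cm⁻¹.

-24694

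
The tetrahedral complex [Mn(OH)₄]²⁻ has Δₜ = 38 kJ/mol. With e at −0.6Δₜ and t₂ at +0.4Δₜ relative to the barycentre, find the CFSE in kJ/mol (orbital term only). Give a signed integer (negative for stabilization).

0

Each OH⁻ contributes -1; 4 × (-1) = -4. With overall charge -2, Mn is in the +2 oxidation state.
Mn²⁺: group 7, so d-count = 7 − 2 = 5.
Tetrahedral splitting is small, so the complex is high-spin.
The d⁵ electrons fill as e² t₂³.
The orbital stabilization is 0.0Δₜ = 0.0 × 38 = 0 kJ/mol.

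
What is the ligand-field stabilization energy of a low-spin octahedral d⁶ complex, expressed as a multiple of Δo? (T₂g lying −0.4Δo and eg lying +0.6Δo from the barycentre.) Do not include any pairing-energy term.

Configuration: t₂g⁶ eg⁰.
CFSE = 6(-0.4Δo) + 0(0.6Δo) = -2.4Δo + 0.0Δo = -2.4Δo.

-2.4 Δo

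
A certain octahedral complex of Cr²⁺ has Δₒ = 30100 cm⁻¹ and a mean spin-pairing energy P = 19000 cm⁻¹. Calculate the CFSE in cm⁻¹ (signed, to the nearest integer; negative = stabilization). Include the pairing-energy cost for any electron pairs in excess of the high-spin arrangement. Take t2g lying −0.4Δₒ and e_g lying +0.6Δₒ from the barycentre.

Cr sits in group 6; removing 2 electrons leaves Cr²⁺ with 6 − 2 = 4 d electrons.
Here Δₒ > P (30100 > 19000), so the low-spin state is favoured.
Filling d⁴ accordingly: t2g^4 e_g^0.
Orbital CFSE = -1.6Δₒ = -1.6 × 30100 = -48160 cm⁻¹.
Excess pairs vs high-spin: 1 − 0 = 1; pairing cost = +19000 cm⁻¹.
Net CFSE = -48160 + 19000 = -29160 cm⁻¹.

-29160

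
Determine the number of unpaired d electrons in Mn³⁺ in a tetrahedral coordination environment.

4

Mn sits in group 7; removing 3 electrons leaves Mn³⁺ with 7 − 3 = 4 d electrons.
Tetrahedral splitting is small, so the complex is high-spin.
Configuration: e^2 t2^2, giving 4 unpaired electrons.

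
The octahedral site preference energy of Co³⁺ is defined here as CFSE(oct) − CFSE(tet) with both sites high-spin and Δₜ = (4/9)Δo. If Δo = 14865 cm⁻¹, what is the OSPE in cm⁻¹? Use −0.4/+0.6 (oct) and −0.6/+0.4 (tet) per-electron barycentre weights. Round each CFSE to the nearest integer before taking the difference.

-1982

Co is in group 9, so Co³⁺ is d⁶ (9 − 3 = 6).
Octahedral (high-spin): t₂g⁴ eg², CFSE = 4(−0.4) + 2(+0.6) = -0.4Δo = -0.4 × 14865 = -5946 cm⁻¹.
Tetrahedral: e³ t₂³, CFSE = 3(−0.6) + 3(+0.4) = -0.6Δₜ = -0.6 × (4/9) × 14865 = -3964 cm⁻¹.
Subtracting, OSPE = -5946 − (-3964) = -1982 cm⁻¹.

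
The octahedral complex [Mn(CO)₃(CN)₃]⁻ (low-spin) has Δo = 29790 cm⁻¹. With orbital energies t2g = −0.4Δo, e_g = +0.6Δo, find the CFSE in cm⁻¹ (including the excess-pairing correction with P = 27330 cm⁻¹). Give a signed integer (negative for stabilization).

-4920

Ligand charges: 3×(+0) from CO and 3×(-1) from CN⁻ sum to -3; with overall charge -1, Mn is +2.
Group 7 minus oxidation state +2 gives a d⁵ configuration for Mn²⁺.
Electron filling gives t2g^5 e_g^0.
Orbital CFSE = 5(-0.4) + 0(0.6) = -2.0Δo = -2.0 × 29790 = -59580 cm⁻¹.
Pairing penalty: 2 pairs vs 0 in the high-spin reference → 2 extra × P = 54660 cm⁻¹.
Overall CFSE = -59580 + 54660 = -4920 cm⁻¹.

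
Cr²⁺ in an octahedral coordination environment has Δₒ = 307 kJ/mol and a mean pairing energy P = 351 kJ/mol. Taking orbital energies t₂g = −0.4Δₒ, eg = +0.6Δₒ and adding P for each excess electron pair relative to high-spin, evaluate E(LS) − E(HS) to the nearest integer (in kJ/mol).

44

Cr is in group 6, so Cr²⁺ is d⁴ (6 − 2 = 4).
In the high-spin limit (t₂g³ eg¹) the orbital term is -0.6Δₒ = -184 kJ/mol, with no excess pairing.
For low-spin the configuration is t₂g⁴ eg⁰: orbital energy -1.6 × 307 = -491 kJ/mol, and 1 additional pair relative to high-spin adds 351 kJ/mol, giving -140 kJ/mol.
E(LS) − E(HS) = -140 − (-184) = 44 kJ/mol.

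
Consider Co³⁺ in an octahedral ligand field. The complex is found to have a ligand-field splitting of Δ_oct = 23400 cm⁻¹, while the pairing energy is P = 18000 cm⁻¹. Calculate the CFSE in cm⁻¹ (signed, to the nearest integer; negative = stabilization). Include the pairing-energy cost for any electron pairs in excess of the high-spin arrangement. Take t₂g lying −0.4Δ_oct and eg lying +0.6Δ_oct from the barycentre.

-20160

Co is in group 9, so Co³⁺ is d⁶ (9 − 3 = 6).
Δ_oct > P, so pairing is preferred: the ground state is low-spin.
That gives t₂g⁶ eg⁰.
Orbital CFSE = -2.4Δ_oct = -2.4 × 23400 = -56160 cm⁻¹.
Excess pairs vs high-spin: 3 − 1 = 2; pairing cost = +36000 cm⁻¹.
Net CFSE = -56160 + 36000 = -20160 cm⁻¹.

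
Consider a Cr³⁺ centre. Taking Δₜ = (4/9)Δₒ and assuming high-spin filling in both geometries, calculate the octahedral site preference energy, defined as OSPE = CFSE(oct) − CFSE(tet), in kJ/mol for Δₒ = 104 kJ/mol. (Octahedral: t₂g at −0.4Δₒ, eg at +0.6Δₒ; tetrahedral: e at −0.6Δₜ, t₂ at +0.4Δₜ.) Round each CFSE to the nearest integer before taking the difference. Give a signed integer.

Group 6 minus oxidation state +3 gives a d³ configuration for Cr³⁺.
In an octahedral site d³ (HS) is t2g^3 e_g^0, giving CFSE(oct) = -1.2Δₒ = -125 kJ/mol.
Tetrahedral: e^2 t2^1, CFSE = 2(−0.6) + 1(+0.4) = -0.8Δₜ = -0.8 × (4/9) × 104 = -37 kJ/mol.
OSPE = CFSE(oct) − CFSE(tet) = -125 − (-37) = -88 kJ/mol.

-88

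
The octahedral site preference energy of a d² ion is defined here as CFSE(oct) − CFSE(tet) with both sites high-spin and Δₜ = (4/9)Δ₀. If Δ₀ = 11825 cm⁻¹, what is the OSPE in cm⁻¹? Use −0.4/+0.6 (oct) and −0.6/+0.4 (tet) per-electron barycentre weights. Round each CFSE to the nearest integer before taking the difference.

Octahedral (high-spin): t₂g² eg⁰, CFSE = 2(−0.4) + 0(+0.6) = -0.8Δ₀ = -0.8 × 11825 = -9460 cm⁻¹.
Tetrahedral e² t₂⁰ gives -1.2Δₜ = -1.2 × (4/9) × 11825 = -6307 cm⁻¹.
OSPE = CFSE(oct) − CFSE(tet) = -9460 − (-6307) = -3153 cm⁻¹.

-3153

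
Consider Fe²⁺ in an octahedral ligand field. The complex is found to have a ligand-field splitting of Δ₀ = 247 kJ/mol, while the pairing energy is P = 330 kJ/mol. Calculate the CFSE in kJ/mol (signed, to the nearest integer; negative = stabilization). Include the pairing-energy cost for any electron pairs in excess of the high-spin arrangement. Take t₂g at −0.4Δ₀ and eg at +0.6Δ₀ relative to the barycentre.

Group 8 minus oxidation state +2 gives a d⁶ configuration for Fe²⁺.
Here Δ₀ < P (247 < 330), so the high-spin state is favoured.
Configuration: t₂g⁴ eg².
Orbital CFSE = -0.4Δ₀ = -0.4 × 247 = -99 kJ/mol.
High-spin has no excess pairs, so no pairing correction applies.

-99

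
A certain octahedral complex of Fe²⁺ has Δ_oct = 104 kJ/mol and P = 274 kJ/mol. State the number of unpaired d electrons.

Fe sits in group 8; removing 2 electrons leaves Fe²⁺ with 8 − 2 = 6 d electrons.
With Δ_oct < P the complex is high-spin.
Filling d⁶ accordingly: t2g^4 e_g^2.
Unpaired electrons: 4.

4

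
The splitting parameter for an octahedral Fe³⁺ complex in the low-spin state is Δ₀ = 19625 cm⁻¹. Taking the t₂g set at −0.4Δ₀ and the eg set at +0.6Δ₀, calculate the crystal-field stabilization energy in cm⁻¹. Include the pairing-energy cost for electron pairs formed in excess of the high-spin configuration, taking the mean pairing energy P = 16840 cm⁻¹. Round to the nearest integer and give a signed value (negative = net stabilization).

-5570

Fe³⁺: group 8, so d-count = 8 − 3 = 5.
The d⁵ electrons fill as t₂g⁵ eg⁰.
Orbital CFSE = 5(-0.4) + 0(0.6) = -2.0Δ₀ = -2.0 × 19625 = -39250 cm⁻¹.
Relative to high-spin t₂g³ eg² (0 paired), the low-spin configuration has 2 additional pairs, contributing +2 × 16840 = +33680 cm⁻¹.
Combining: -39250 + 33680 = -5570 cm⁻¹.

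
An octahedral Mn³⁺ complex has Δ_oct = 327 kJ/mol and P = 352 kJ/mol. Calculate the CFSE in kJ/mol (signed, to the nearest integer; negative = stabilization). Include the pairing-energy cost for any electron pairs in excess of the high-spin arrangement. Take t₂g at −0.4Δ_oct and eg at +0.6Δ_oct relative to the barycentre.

Mn sits in group 7; removing 3 electrons leaves Mn³⁺ with 7 − 3 = 4 d electrons.
Δ_oct < P, so pairing is avoided: the ground state is high-spin.
Filling d⁴ accordingly: t₂g³ eg¹.
Orbital CFSE = -0.6Δ_oct = -0.6 × 327 = -196 kJ/mol.
High-spin has no excess pairs, so no pairing correction applies.

-196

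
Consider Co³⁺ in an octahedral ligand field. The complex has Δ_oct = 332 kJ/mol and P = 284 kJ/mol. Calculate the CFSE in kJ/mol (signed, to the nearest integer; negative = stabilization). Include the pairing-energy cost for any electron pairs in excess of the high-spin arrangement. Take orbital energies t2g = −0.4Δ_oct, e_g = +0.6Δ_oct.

-229

Co³⁺: group 9, so d-count = 9 − 3 = 6.
With Δ_oct > P the complex is low-spin.
Configuration: t2g^6 e_g^0.
Orbital CFSE = -2.4Δ_oct = -2.4 × 332 = -797 kJ/mol.
Excess pairs vs high-spin: 3 − 1 = 2; pairing cost = +568 kJ/mol.
Net CFSE = -797 + 568 = -229 kJ/mol.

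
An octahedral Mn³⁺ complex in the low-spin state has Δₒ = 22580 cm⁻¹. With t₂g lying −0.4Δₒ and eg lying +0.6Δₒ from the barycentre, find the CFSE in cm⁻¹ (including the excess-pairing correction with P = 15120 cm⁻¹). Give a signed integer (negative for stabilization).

-21008

Mn³⁺: group 7, so d-count = 7 − 3 = 4.
Electron filling gives t₂g⁴ eg⁰.
The orbital stabilization is -1.6Δₒ = -1.6 × 22580 = -36128 cm⁻¹.
Pairing penalty: 1 pair vs 0 in the high-spin reference → 1 extra × P = 15120 cm⁻¹.
Net CFSE = -36128 + 15120 = -21008 cm⁻¹.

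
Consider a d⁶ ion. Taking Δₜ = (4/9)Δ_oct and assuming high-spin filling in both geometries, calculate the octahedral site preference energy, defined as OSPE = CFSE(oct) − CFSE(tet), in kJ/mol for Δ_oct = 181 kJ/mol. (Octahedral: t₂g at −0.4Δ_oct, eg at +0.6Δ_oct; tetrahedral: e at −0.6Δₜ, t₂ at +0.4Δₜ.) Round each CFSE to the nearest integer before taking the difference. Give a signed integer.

-24

Octahedral high-spin t₂g⁴ eg²: CFSE = -0.4 × 181 = -72 kJ/mol.
Tetrahedral e³ t₂³ gives -0.6Δₜ = -0.6 × (4/9) × 181 = -48 kJ/mol.
OSPE = -72 − (-48) = -24 kJ/mol.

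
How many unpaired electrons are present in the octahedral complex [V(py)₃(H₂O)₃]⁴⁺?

1

Ligand charges: 3×(+0) from py and 3×(+0) from H₂O sum to +0; with overall charge +4, V is +4.
V is in group 5, so V⁴⁺ is d¹ (5 − 4 = 1).
Configuration: t₂g¹ eg⁰, giving 1 unpaired electron.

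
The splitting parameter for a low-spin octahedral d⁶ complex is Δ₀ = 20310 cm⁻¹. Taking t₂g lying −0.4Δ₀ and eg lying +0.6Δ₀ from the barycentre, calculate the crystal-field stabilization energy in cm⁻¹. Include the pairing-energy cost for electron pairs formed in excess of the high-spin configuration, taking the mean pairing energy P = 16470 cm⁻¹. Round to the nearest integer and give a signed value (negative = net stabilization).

Configuration: t₂g⁶ eg⁰.
The orbital stabilization is -2.4Δ₀ = -2.4 × 20310 = -48744 cm⁻¹.
High-spin d⁶ would be t₂g⁴ eg² with 1 pair; low-spin has 3, so 2 excess pairs cost +2P = +32940 cm⁻¹.
Combining: -48744 + 32940 = -15804 cm⁻¹.

-15804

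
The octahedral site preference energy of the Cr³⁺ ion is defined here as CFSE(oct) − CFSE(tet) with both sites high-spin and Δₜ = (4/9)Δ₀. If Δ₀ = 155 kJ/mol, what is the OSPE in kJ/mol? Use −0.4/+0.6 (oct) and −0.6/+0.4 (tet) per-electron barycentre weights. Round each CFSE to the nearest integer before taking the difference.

Group 6 minus oxidation state +3 gives a d³ configuration for Cr³⁺.
Octahedral (high-spin): t2g^3 e_g^0, CFSE = 3(−0.4) + 0(+0.6) = -1.2Δ₀ = -1.2 × 155 = -186 kJ/mol.
Tetrahedral e^2 t2^1 gives -0.8Δₜ = -0.8 × (4/9) × 155 = -55 kJ/mol.
Subtracting, OSPE = -186 − (-55) = -131 kJ/mol.

-131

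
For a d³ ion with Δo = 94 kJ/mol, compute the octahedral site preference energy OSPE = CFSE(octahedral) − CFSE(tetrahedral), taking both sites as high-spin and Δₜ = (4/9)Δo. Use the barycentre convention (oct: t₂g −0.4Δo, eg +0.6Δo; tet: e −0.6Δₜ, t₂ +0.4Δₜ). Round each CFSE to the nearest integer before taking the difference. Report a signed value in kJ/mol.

-80

Octahedral (high-spin): t₂g³ eg⁰, CFSE = 3(−0.4) + 0(+0.6) = -1.2Δo = -1.2 × 94 = -113 kJ/mol.
Tetrahedral e² t₂¹ gives -0.8Δₜ = -0.8 × (4/9) × 94 = -33 kJ/mol.
OSPE = -113 − (-33) = -80 kJ/mol.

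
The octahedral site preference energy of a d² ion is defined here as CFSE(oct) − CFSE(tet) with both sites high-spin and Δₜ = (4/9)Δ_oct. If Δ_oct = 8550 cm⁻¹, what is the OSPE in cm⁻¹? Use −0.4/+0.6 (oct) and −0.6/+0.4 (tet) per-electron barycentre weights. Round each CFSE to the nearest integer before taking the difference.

Octahedral high-spin t2g^2 e_g^0: CFSE = -0.8 × 8550 = -6840 cm⁻¹.
Tetrahedral: e^2 t2^0, CFSE = 2(−0.6) + 0(+0.4) = -1.2Δₜ = -1.2 × (4/9) × 8550 = -4560 cm⁻¹.
OSPE = -6840 − (-4560) = -2280 cm⁻¹.

-2280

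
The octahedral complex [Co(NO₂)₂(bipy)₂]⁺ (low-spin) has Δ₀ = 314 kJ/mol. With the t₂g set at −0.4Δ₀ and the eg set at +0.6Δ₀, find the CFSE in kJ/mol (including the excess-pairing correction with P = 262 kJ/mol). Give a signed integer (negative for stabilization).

Ligand charges: 2×(-1) from NO₂⁻ and 2×(+0) from bipy sum to -2; with overall charge +1, Co is +3.
Co is in group 9, so Co³⁺ is d⁶ (9 − 3 = 6).
Electron filling gives t₂g⁶ eg⁰.
CFSE(orbital) = 6×(-0.4Δ₀) + 0×(0.6Δ₀) = -2.4Δ₀; with Δ₀ = 314 kJ/mol that is -754 kJ/mol.
Pairing penalty: 3 pairs vs 1 in the high-spin reference → 2 extra × P = 524 kJ/mol.
Overall CFSE = -754 + 524 = -230 kJ/mol.

-230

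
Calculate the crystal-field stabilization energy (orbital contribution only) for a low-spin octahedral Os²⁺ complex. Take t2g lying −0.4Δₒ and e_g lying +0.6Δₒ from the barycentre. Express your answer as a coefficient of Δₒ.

-2.4 Δₒ

Group 8 minus oxidation state +2 gives a d⁶ configuration for Os²⁺.
Configuration: t2g^6 e_g^0.
CFSE = 6(-0.4Δₒ) + 0(0.6Δₒ) = -2.4Δₒ + 0.0Δₒ = -2.4Δₒ.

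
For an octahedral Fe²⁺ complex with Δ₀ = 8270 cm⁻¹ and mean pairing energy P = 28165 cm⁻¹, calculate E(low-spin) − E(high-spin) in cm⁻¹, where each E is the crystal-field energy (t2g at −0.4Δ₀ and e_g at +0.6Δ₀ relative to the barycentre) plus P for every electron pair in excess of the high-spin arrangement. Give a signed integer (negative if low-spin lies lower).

Fe is in group 8, so Fe²⁺ is d⁶ (8 − 2 = 6).
High-spin: t2g^4 e_g^2, CFSE = -0.4Δ₀ = -3308 cm⁻¹.
Low-spin: t2g^6 e_g^0, orbital CFSE = -2.4Δ₀ = -19848 cm⁻¹; plus 2 excess pairs × P = +56330 cm⁻¹; total 36482 cm⁻¹.
Thus E(LS) − E(HS) = 39790 cm⁻¹.

39790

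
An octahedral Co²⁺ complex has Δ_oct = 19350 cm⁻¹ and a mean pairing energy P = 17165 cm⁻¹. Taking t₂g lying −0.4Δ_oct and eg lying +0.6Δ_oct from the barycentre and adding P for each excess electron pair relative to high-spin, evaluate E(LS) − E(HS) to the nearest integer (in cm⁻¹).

-2185

Group 9 minus oxidation state +2 gives a d⁷ configuration for Co²⁺.
In the high-spin limit (t₂g⁵ eg²) the orbital term is -0.8Δ_oct = -15480 cm⁻¹, with no excess pairing.
Low-spin: t₂g⁶ eg¹, orbital CFSE = -1.8Δ_oct = -34830 cm⁻¹; plus 1 excess pair × P = +17165 cm⁻¹; total -17665 cm⁻¹.
Thus E(LS) − E(HS) = -2185 cm⁻¹.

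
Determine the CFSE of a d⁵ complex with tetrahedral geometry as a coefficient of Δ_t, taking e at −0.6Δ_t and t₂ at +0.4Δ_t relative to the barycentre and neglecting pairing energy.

0.0 Δ_t

With tetrahedral geometry the complex is necessarily high-spin.
Configuration: e² t₂³.
CFSE = 2(-0.6Δ_t) + 3(0.4Δ_t) = -1.2Δ_t + 1.2Δ_t = 0.0Δ_t.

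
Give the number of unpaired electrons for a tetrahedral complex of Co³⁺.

Co³⁺: group 9, so d-count = 9 − 3 = 6.
Tetrahedral splitting is small, so the complex is high-spin.
Configuration: e³ t₂³, giving 4 unpaired electrons.

4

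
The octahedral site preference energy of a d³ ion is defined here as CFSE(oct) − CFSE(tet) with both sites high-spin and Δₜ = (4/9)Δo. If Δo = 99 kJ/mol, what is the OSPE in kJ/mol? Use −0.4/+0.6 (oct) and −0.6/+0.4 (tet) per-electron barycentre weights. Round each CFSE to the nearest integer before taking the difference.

Octahedral (high-spin): t₂g³ eg⁰, CFSE = 3(−0.4) + 0(+0.6) = -1.2Δo = -1.2 × 99 = -119 kJ/mol.
In a tetrahedral site the filling is e² t₂¹: CFSE(tet) = -0.8Δₜ = -0.8 × (4/9)(99) = -35 kJ/mol.
OSPE = -119 − (-35) = -84 kJ/mol.

-84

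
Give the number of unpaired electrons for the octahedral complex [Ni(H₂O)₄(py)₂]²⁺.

2

Ligand charges: 4×(+0) from H₂O and 2×(+0) from py sum to +0; with overall charge +2, Ni is +2.
Group 10 minus oxidation state +2 gives a d⁸ configuration for Ni²⁺.
Configuration: t2g^6 e_g^2, giving 2 unpaired electrons.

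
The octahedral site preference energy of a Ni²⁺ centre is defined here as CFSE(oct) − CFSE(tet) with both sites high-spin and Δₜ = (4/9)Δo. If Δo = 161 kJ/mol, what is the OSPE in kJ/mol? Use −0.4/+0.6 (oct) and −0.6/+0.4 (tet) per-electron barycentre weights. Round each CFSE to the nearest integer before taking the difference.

Ni is in group 10, so Ni²⁺ is d⁸ (10 − 2 = 8).
Octahedral (high-spin): t2g^6 e_g^2, CFSE = 6(−0.4) + 2(+0.6) = -1.2Δo = -1.2 × 161 = -193 kJ/mol.
Tetrahedral: e^4 t2^4, CFSE = 4(−0.6) + 4(+0.4) = -0.8Δₜ = -0.8 × (4/9) × 161 = -57 kJ/mol.
OSPE = CFSE(oct) − CFSE(tet) = -193 − (-57) = -136 kJ/mol.

-136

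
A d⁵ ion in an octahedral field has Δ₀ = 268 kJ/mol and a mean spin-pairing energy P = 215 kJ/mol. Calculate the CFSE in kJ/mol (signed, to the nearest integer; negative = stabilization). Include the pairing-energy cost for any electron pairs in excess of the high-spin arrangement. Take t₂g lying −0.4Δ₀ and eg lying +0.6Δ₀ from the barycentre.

-106

Here Δ₀ > P (268 > 215), so the low-spin state is favoured.
That gives t₂g⁵ eg⁰.
Orbital CFSE = -2.0Δ₀ = -2.0 × 268 = -536 kJ/mol.
Excess pairs vs high-spin: 2 − 0 = 2; pairing cost = +430 kJ/mol.
Net CFSE = -536 + 430 = -106 kJ/mol.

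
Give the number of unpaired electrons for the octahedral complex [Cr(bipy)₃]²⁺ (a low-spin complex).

2

bipy is neutral, so the +2 overall charge sits on Cr: oxidation state +2.
Cr sits in group 6; removing 2 electrons leaves Cr²⁺ with 6 − 2 = 4 d electrons.
Configuration: t2g^4 e_g^0, giving 2 unpaired electrons.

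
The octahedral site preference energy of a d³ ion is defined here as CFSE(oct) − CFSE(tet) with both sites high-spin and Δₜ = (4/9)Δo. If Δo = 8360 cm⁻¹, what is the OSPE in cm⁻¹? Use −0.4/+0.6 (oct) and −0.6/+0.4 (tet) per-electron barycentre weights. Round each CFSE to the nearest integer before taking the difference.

In an octahedral site d³ (HS) is t2g^3 e_g^0, giving CFSE(oct) = -1.2Δo = -10032 cm⁻¹.
Tetrahedral: e^2 t2^1, CFSE = 2(−0.6) + 1(+0.4) = -0.8Δₜ = -0.8 × (4/9) × 8360 = -2972 cm⁻¹.
OSPE = -10032 − (-2972) = -7060 cm⁻¹.

-7060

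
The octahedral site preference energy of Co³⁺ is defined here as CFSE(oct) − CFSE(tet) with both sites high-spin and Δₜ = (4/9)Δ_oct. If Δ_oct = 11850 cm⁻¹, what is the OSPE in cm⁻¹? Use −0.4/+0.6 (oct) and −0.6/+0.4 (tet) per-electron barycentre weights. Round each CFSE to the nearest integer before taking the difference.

Co sits in group 9; removing 3 electrons leaves Co³⁺ with 9 − 3 = 6 d electrons.
Octahedral (high-spin): t2g^4 e_g^2, CFSE = 4(−0.4) + 2(+0.6) = -0.4Δ_oct = -0.4 × 11850 = -4740 cm⁻¹.
Tetrahedral e^3 t2^3 gives -0.6Δₜ = -0.6 × (4/9) × 11850 = -3160 cm⁻¹.
OSPE = CFSE(oct) − CFSE(tet) = -4740 − (-3160) = -1580 cm⁻¹.

-1580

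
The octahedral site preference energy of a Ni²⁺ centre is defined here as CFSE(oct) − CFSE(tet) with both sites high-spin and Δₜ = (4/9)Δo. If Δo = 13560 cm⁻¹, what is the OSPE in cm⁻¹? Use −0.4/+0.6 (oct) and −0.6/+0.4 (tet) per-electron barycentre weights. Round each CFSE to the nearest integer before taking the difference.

-11451

Ni²⁺: group 10, so d-count = 10 − 2 = 8.
In an octahedral site d⁸ (HS) is t2g^6 e_g^2, giving CFSE(oct) = -1.2Δo = -16272 cm⁻¹.
In a tetrahedral site the filling is e^4 t2^4: CFSE(tet) = -0.8Δₜ = -0.8 × (4/9)(13560) = -4821 cm⁻¹.
OSPE = -16272 − (-4821) = -11451 cm⁻¹.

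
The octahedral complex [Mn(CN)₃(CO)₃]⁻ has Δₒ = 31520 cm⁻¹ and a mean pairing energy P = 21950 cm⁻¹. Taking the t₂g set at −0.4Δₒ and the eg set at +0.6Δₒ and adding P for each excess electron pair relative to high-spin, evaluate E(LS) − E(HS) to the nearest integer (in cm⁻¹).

Ligand charges: 3×(-1) from CN⁻ and 3×(+0) from CO sum to -3; with overall charge -1, Mn is +2.
Mn sits in group 7; removing 2 electrons leaves Mn²⁺ with 7 − 2 = 5 d electrons.
High-spin: t₂g³ eg², CFSE = 0.0Δₒ = 0 cm⁻¹.
For low-spin the configuration is t₂g⁵ eg⁰: orbital energy -2.0 × 31520 = -63040 cm⁻¹, and 2 additional pairs relative to high-spin add 43900 cm⁻¹, giving -19140 cm⁻¹.
The difference is -19140 − (0) = -19140 cm⁻¹, so low-spin lies lower.

-19140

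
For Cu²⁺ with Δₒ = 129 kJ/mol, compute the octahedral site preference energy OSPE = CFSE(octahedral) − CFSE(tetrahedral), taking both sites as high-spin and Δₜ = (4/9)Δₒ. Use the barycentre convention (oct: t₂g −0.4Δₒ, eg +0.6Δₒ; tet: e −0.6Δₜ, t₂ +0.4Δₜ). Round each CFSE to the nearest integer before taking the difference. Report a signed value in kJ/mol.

-54

Cu sits in group 11; removing 2 electrons leaves Cu²⁺ with 11 − 2 = 9 d electrons.
Octahedral high-spin t₂g⁶ eg³: CFSE = -0.6 × 129 = -77 kJ/mol.
In a tetrahedral site the filling is e⁴ t₂⁵: CFSE(tet) = -0.4Δₜ = -0.4 × (4/9)(129) = -23 kJ/mol.
Subtracting, OSPE = -77 − (-23) = -54 kJ/mol.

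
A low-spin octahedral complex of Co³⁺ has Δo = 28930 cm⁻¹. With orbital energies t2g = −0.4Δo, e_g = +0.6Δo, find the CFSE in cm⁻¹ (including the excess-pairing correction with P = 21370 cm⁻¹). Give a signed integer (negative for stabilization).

-26692

Co is in group 9, so Co³⁺ is d⁶ (9 − 3 = 6).
Configuration: t2g^6 e_g^0.
Orbital CFSE = 6(-0.4) + 0(0.6) = -2.4Δo = -2.4 × 28930 = -69432 cm⁻¹.
Pairing penalty: 3 pairs vs 1 in the high-spin reference → 2 extra × P = 42740 cm⁻¹.
Overall CFSE = -69432 + 42740 = -26692 cm⁻¹.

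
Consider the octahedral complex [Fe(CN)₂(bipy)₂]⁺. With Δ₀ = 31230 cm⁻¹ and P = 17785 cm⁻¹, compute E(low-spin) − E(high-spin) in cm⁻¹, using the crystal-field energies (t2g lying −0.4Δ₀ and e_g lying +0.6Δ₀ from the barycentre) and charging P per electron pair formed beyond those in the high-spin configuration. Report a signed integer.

Ligand charges: 2×(-1) from CN⁻ and 2×(+0) from bipy sum to -2; with overall charge +1, Fe is +3.
Fe is in group 8, so Fe³⁺ is d⁵ (8 − 3 = 5).
High-spin: t2g^3 e_g^2, CFSE = 0.0Δ₀ = 0 cm⁻¹.
For low-spin the configuration is t2g^5 e_g^0: orbital energy -2.0 × 31230 = -62460 cm⁻¹, and 2 additional pairs relative to high-spin add 35570 cm⁻¹, giving -26890 cm⁻¹.
E(LS) − E(HS) = -26890 − (0) = -26890 cm⁻¹.

-26890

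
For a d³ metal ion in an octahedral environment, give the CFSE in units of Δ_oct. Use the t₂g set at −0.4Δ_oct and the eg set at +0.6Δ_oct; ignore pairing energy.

For octahedral d³ the high- and low-spin configurations coincide.
Configuration: t₂g³ eg⁰.
CFSE = 3(-0.4Δ_oct) + 0(0.6Δ_oct) = -1.2Δ_oct + 0.0Δ_oct = -1.2Δ_oct.

-1.2 Δ_oct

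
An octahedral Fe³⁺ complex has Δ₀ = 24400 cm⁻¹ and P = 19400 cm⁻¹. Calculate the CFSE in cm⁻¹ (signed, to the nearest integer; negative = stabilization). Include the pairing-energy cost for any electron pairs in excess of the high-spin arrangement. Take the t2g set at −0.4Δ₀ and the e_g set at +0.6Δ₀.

Fe³⁺: group 8, so d-count = 8 − 3 = 5.
Since Δ₀ = 24400 cm⁻¹ > P = 19400 cm⁻¹, the complex adopts the low-spin configuration.
Configuration: t2g^5 e_g^0.
Orbital CFSE = -2.0Δ₀ = -2.0 × 24400 = -48800 cm⁻¹.
Excess pairs vs high-spin: 2 − 0 = 2; pairing cost = +38800 cm⁻¹.
Net CFSE = -48800 + 38800 = -10000 cm⁻¹.

-10000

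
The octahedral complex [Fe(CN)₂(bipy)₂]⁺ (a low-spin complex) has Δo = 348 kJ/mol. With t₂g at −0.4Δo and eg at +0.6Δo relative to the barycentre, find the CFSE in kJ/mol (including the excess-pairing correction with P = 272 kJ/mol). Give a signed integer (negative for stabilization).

Ligand charges: 2×(-1) from CN⁻ and 2×(+0) from bipy sum to -2; with overall charge +1, Fe is +3.
Fe sits in group 8; removing 3 electrons leaves Fe³⁺ with 8 − 3 = 5 d electrons.
Electron filling gives t₂g⁵ eg⁰.
Orbital CFSE = 5(-0.4) + 0(0.6) = -2.0Δo = -2.0 × 348 = -696 kJ/mol.
Relative to high-spin t₂g³ eg² (0 paired), the low-spin configuration has 2 additional pairs, contributing +2 × 272 = +544 kJ/mol.
Combining: -696 + 544 = -152 kJ/mol.

-152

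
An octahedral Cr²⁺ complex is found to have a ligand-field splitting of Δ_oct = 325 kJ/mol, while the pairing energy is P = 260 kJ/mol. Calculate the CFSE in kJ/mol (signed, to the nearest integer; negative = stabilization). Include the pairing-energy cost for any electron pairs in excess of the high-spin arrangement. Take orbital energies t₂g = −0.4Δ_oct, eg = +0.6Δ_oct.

-260

Cr sits in group 6; removing 2 electrons leaves Cr²⁺ with 6 − 2 = 4 d electrons.
With Δ_oct > P the complex is low-spin.
Filling d⁴ accordingly: t₂g⁴ eg⁰.
Orbital CFSE = -1.6Δ_oct = -1.6 × 325 = -520 kJ/mol.
Excess pairs vs high-spin: 1 − 0 = 1; pairing cost = +260 kJ/mol.
Net CFSE = -520 + 260 = -260 kJ/mol.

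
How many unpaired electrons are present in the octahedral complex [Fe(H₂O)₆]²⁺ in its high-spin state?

H₂O is neutral, so the +2 overall charge sits on Fe: oxidation state +2.
Fe is in group 8, so Fe²⁺ is d⁶ (8 − 2 = 6).
Configuration: t₂g⁴ eg², giving 4 unpaired electrons.

4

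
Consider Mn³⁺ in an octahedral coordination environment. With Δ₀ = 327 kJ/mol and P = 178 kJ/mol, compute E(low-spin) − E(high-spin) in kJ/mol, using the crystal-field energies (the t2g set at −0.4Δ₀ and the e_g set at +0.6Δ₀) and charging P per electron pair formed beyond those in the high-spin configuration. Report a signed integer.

Mn³⁺: group 7, so d-count = 7 − 3 = 4.
In the high-spin limit (t2g^3 e_g^1) the orbital term is -0.6Δ₀ = -196 kJ/mol, with no excess pairing.
Low-spin t2g^4 e_g^0 gives -1.6Δ₀ = -523 kJ/mol, but forming 1 extra pair costs 1P = 178 kJ/mol, so E(LS) = -523 + 178 = -345 kJ/mol.
E(LS) − E(HS) = -345 − (-196) = -149 kJ/mol.

-149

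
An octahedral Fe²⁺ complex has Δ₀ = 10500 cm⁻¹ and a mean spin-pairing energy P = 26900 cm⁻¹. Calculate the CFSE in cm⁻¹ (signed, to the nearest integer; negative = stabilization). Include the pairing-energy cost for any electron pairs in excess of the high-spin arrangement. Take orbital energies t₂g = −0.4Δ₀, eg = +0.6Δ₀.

Fe sits in group 8; removing 2 electrons leaves Fe²⁺ with 8 − 2 = 6 d electrons.
Since Δ₀ = 10500 cm⁻¹ < P = 26900 cm⁻¹, the complex adopts the high-spin configuration.
Filling d⁶ accordingly: t₂g⁴ eg².
Orbital CFSE = -0.4Δ₀ = -0.4 × 10500 = -4200 cm⁻¹.
High-spin has no excess pairs, so no pairing correction applies.

-4200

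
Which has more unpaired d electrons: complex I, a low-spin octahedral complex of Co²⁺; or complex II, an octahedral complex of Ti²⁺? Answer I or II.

II

I: Co is in group 9, so Co²⁺ is d⁷ (9 − 2 = 7); t₂g⁶ eg¹ → 1 unpaired.
II: Ti²⁺: group 4, so d-count = 4 − 2 = 2; t2g^2 e_g^0 → 2 unpaired.
So II has more unpaired electrons.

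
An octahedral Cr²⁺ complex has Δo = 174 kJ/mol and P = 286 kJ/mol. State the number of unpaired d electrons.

4

Group 6 minus oxidation state +2 gives a d⁴ configuration for Cr²⁺.
Here Δo < P (174 < 286), so the high-spin state is favoured.
Configuration: t₂g³ eg¹.
Unpaired electrons: 4.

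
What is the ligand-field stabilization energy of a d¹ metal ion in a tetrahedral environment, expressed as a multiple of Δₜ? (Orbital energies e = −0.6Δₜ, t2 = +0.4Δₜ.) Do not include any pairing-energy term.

-0.6 Δₜ

Tetrahedral fields are weak (Δₜ ≈ 4/9 Δₒ), so electrons fill high-spin.
Configuration: e^1 t2^0.
CFSE = 1(-0.6Δₜ) + 0(0.4Δₜ) = -0.6Δₜ + 0.0Δₜ = -0.6Δₜ.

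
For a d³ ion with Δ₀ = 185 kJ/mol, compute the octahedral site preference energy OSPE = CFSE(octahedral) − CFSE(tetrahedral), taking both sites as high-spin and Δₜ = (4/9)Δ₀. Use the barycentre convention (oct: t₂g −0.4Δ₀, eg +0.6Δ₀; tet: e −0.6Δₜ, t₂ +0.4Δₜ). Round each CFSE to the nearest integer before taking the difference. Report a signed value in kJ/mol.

-156

In an octahedral site d³ (HS) is t2g^3 e_g^0, giving CFSE(oct) = -1.2Δ₀ = -222 kJ/mol.
Tetrahedral: e^2 t2^1, CFSE = 2(−0.6) + 1(+0.4) = -0.8Δₜ = -0.8 × (4/9) × 185 = -66 kJ/mol.
Subtracting, OSPE = -222 − (-66) = -156 kJ/mol.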